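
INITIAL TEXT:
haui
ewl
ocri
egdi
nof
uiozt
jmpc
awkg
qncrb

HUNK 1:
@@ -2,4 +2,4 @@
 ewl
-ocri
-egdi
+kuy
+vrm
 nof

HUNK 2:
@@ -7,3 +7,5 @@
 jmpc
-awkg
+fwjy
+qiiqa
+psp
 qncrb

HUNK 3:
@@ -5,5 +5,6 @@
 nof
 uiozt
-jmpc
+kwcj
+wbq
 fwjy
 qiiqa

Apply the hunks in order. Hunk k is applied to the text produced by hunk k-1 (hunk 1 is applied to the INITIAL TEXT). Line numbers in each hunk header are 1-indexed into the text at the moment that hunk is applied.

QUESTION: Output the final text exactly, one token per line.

Hunk 1: at line 2 remove [ocri,egdi] add [kuy,vrm] -> 9 lines: haui ewl kuy vrm nof uiozt jmpc awkg qncrb
Hunk 2: at line 7 remove [awkg] add [fwjy,qiiqa,psp] -> 11 lines: haui ewl kuy vrm nof uiozt jmpc fwjy qiiqa psp qncrb
Hunk 3: at line 5 remove [jmpc] add [kwcj,wbq] -> 12 lines: haui ewl kuy vrm nof uiozt kwcj wbq fwjy qiiqa psp qncrb

Answer: haui
ewl
kuy
vrm
nof
uiozt
kwcj
wbq
fwjy
qiiqa
psp
qncrb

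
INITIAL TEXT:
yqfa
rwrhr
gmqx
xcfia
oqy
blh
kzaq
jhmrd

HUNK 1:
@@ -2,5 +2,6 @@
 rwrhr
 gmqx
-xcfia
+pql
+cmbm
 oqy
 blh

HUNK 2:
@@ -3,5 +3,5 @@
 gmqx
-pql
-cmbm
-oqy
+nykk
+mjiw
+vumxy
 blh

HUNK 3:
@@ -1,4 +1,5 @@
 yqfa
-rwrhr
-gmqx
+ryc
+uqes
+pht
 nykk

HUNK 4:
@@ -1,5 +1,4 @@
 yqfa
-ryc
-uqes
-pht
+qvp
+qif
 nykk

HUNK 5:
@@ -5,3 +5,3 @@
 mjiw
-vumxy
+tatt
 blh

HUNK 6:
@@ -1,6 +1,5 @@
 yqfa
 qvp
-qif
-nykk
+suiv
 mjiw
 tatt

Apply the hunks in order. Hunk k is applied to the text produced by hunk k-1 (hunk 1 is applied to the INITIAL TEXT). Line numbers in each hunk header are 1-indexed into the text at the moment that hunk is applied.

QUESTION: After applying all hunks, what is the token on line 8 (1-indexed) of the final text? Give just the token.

Answer: jhmrd

Derivation:
Hunk 1: at line 2 remove [xcfia] add [pql,cmbm] -> 9 lines: yqfa rwrhr gmqx pql cmbm oqy blh kzaq jhmrd
Hunk 2: at line 3 remove [pql,cmbm,oqy] add [nykk,mjiw,vumxy] -> 9 lines: yqfa rwrhr gmqx nykk mjiw vumxy blh kzaq jhmrd
Hunk 3: at line 1 remove [rwrhr,gmqx] add [ryc,uqes,pht] -> 10 lines: yqfa ryc uqes pht nykk mjiw vumxy blh kzaq jhmrd
Hunk 4: at line 1 remove [ryc,uqes,pht] add [qvp,qif] -> 9 lines: yqfa qvp qif nykk mjiw vumxy blh kzaq jhmrd
Hunk 5: at line 5 remove [vumxy] add [tatt] -> 9 lines: yqfa qvp qif nykk mjiw tatt blh kzaq jhmrd
Hunk 6: at line 1 remove [qif,nykk] add [suiv] -> 8 lines: yqfa qvp suiv mjiw tatt blh kzaq jhmrd
Final line 8: jhmrd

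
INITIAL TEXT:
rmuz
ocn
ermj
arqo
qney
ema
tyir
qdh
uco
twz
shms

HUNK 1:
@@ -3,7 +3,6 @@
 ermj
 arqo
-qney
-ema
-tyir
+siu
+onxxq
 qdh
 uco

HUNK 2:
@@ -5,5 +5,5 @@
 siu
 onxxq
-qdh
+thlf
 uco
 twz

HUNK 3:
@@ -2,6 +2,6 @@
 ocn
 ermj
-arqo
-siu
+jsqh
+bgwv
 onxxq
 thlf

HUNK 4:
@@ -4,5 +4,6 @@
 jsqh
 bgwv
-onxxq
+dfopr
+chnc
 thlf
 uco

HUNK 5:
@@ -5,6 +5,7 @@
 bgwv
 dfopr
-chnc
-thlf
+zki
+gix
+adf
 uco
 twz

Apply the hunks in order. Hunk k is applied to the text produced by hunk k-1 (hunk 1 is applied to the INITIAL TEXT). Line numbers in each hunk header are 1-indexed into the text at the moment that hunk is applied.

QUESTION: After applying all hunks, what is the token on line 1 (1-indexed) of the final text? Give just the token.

Hunk 1: at line 3 remove [qney,ema,tyir] add [siu,onxxq] -> 10 lines: rmuz ocn ermj arqo siu onxxq qdh uco twz shms
Hunk 2: at line 5 remove [qdh] add [thlf] -> 10 lines: rmuz ocn ermj arqo siu onxxq thlf uco twz shms
Hunk 3: at line 2 remove [arqo,siu] add [jsqh,bgwv] -> 10 lines: rmuz ocn ermj jsqh bgwv onxxq thlf uco twz shms
Hunk 4: at line 4 remove [onxxq] add [dfopr,chnc] -> 11 lines: rmuz ocn ermj jsqh bgwv dfopr chnc thlf uco twz shms
Hunk 5: at line 5 remove [chnc,thlf] add [zki,gix,adf] -> 12 lines: rmuz ocn ermj jsqh bgwv dfopr zki gix adf uco twz shms
Final line 1: rmuz

Answer: rmuz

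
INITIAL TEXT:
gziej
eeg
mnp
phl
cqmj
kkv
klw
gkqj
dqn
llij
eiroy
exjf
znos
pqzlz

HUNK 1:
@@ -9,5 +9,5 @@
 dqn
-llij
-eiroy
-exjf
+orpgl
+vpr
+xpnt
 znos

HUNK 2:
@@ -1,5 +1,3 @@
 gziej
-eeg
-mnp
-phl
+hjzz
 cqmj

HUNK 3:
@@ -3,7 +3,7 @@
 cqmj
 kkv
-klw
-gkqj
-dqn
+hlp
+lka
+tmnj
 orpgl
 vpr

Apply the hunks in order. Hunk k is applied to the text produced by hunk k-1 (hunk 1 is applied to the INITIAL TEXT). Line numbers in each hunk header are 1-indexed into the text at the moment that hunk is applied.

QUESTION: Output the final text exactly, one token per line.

Answer: gziej
hjzz
cqmj
kkv
hlp
lka
tmnj
orpgl
vpr
xpnt
znos
pqzlz

Derivation:
Hunk 1: at line 9 remove [llij,eiroy,exjf] add [orpgl,vpr,xpnt] -> 14 lines: gziej eeg mnp phl cqmj kkv klw gkqj dqn orpgl vpr xpnt znos pqzlz
Hunk 2: at line 1 remove [eeg,mnp,phl] add [hjzz] -> 12 lines: gziej hjzz cqmj kkv klw gkqj dqn orpgl vpr xpnt znos pqzlz
Hunk 3: at line 3 remove [klw,gkqj,dqn] add [hlp,lka,tmnj] -> 12 lines: gziej hjzz cqmj kkv hlp lka tmnj orpgl vpr xpnt znos pqzlz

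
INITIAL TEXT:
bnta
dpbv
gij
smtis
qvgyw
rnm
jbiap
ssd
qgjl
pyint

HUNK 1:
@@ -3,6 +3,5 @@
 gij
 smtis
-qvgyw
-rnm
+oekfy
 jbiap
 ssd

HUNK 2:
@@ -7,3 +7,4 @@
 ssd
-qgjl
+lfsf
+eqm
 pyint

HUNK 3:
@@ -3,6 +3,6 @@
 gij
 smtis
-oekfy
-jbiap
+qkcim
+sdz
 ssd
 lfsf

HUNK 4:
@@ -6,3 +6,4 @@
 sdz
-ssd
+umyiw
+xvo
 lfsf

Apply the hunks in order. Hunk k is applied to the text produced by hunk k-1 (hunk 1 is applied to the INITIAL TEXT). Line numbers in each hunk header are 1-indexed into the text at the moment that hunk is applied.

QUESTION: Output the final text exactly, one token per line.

Answer: bnta
dpbv
gij
smtis
qkcim
sdz
umyiw
xvo
lfsf
eqm
pyint

Derivation:
Hunk 1: at line 3 remove [qvgyw,rnm] add [oekfy] -> 9 lines: bnta dpbv gij smtis oekfy jbiap ssd qgjl pyint
Hunk 2: at line 7 remove [qgjl] add [lfsf,eqm] -> 10 lines: bnta dpbv gij smtis oekfy jbiap ssd lfsf eqm pyint
Hunk 3: at line 3 remove [oekfy,jbiap] add [qkcim,sdz] -> 10 lines: bnta dpbv gij smtis qkcim sdz ssd lfsf eqm pyint
Hunk 4: at line 6 remove [ssd] add [umyiw,xvo] -> 11 lines: bnta dpbv gij smtis qkcim sdz umyiw xvo lfsf eqm pyint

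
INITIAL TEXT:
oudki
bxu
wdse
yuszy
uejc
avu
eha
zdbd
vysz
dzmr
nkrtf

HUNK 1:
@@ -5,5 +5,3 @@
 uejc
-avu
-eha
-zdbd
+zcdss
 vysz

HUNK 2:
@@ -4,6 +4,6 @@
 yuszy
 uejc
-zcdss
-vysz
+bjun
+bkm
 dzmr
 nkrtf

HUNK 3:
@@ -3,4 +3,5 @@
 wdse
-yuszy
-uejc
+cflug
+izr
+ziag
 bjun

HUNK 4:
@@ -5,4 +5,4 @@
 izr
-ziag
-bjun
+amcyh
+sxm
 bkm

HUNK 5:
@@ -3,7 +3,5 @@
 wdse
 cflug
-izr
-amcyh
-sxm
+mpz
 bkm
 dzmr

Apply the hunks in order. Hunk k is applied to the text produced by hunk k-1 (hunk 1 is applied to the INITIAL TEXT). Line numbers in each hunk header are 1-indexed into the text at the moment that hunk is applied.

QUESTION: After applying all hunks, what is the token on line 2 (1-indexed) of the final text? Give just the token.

Hunk 1: at line 5 remove [avu,eha,zdbd] add [zcdss] -> 9 lines: oudki bxu wdse yuszy uejc zcdss vysz dzmr nkrtf
Hunk 2: at line 4 remove [zcdss,vysz] add [bjun,bkm] -> 9 lines: oudki bxu wdse yuszy uejc bjun bkm dzmr nkrtf
Hunk 3: at line 3 remove [yuszy,uejc] add [cflug,izr,ziag] -> 10 lines: oudki bxu wdse cflug izr ziag bjun bkm dzmr nkrtf
Hunk 4: at line 5 remove [ziag,bjun] add [amcyh,sxm] -> 10 lines: oudki bxu wdse cflug izr amcyh sxm bkm dzmr nkrtf
Hunk 5: at line 3 remove [izr,amcyh,sxm] add [mpz] -> 8 lines: oudki bxu wdse cflug mpz bkm dzmr nkrtf
Final line 2: bxu

Answer: bxu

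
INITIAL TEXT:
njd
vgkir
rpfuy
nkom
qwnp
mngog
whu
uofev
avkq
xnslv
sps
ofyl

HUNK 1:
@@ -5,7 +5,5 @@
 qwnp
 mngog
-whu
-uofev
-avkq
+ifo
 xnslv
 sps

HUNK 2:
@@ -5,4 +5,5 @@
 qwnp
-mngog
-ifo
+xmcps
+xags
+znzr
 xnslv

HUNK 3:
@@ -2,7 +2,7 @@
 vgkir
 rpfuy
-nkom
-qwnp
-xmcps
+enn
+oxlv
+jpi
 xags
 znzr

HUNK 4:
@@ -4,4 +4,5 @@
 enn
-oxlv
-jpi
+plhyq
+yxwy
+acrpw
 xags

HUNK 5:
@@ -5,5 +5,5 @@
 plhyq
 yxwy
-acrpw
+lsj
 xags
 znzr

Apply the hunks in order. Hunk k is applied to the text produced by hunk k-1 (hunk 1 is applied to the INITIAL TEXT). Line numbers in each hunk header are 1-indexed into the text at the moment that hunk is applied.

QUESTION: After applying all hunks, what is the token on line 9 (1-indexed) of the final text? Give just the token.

Hunk 1: at line 5 remove [whu,uofev,avkq] add [ifo] -> 10 lines: njd vgkir rpfuy nkom qwnp mngog ifo xnslv sps ofyl
Hunk 2: at line 5 remove [mngog,ifo] add [xmcps,xags,znzr] -> 11 lines: njd vgkir rpfuy nkom qwnp xmcps xags znzr xnslv sps ofyl
Hunk 3: at line 2 remove [nkom,qwnp,xmcps] add [enn,oxlv,jpi] -> 11 lines: njd vgkir rpfuy enn oxlv jpi xags znzr xnslv sps ofyl
Hunk 4: at line 4 remove [oxlv,jpi] add [plhyq,yxwy,acrpw] -> 12 lines: njd vgkir rpfuy enn plhyq yxwy acrpw xags znzr xnslv sps ofyl
Hunk 5: at line 5 remove [acrpw] add [lsj] -> 12 lines: njd vgkir rpfuy enn plhyq yxwy lsj xags znzr xnslv sps ofyl
Final line 9: znzr

Answer: znzr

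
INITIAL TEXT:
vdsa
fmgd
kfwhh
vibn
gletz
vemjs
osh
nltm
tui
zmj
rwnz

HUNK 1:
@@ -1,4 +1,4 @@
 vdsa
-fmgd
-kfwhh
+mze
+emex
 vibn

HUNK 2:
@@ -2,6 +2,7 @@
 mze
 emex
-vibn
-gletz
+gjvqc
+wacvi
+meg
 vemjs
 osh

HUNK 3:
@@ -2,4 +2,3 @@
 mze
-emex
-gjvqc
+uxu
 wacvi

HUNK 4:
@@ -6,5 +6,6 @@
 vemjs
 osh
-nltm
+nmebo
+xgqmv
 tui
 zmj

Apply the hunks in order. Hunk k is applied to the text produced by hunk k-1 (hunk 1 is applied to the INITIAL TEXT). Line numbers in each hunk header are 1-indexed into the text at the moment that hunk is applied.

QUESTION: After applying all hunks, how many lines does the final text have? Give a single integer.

Answer: 12

Derivation:
Hunk 1: at line 1 remove [fmgd,kfwhh] add [mze,emex] -> 11 lines: vdsa mze emex vibn gletz vemjs osh nltm tui zmj rwnz
Hunk 2: at line 2 remove [vibn,gletz] add [gjvqc,wacvi,meg] -> 12 lines: vdsa mze emex gjvqc wacvi meg vemjs osh nltm tui zmj rwnz
Hunk 3: at line 2 remove [emex,gjvqc] add [uxu] -> 11 lines: vdsa mze uxu wacvi meg vemjs osh nltm tui zmj rwnz
Hunk 4: at line 6 remove [nltm] add [nmebo,xgqmv] -> 12 lines: vdsa mze uxu wacvi meg vemjs osh nmebo xgqmv tui zmj rwnz
Final line count: 12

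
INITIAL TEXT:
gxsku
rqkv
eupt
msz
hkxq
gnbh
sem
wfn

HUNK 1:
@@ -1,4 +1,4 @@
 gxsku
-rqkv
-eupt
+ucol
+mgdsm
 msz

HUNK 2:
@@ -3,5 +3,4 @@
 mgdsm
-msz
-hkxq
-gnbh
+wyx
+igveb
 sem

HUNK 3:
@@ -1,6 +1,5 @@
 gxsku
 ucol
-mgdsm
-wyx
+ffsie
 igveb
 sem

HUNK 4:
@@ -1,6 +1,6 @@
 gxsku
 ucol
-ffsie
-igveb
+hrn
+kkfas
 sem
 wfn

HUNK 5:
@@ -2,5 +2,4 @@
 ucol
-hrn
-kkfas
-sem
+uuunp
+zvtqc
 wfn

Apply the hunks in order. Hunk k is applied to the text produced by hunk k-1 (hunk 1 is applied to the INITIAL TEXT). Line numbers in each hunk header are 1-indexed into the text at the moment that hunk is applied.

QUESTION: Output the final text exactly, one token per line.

Hunk 1: at line 1 remove [rqkv,eupt] add [ucol,mgdsm] -> 8 lines: gxsku ucol mgdsm msz hkxq gnbh sem wfn
Hunk 2: at line 3 remove [msz,hkxq,gnbh] add [wyx,igveb] -> 7 lines: gxsku ucol mgdsm wyx igveb sem wfn
Hunk 3: at line 1 remove [mgdsm,wyx] add [ffsie] -> 6 lines: gxsku ucol ffsie igveb sem wfn
Hunk 4: at line 1 remove [ffsie,igveb] add [hrn,kkfas] -> 6 lines: gxsku ucol hrn kkfas sem wfn
Hunk 5: at line 2 remove [hrn,kkfas,sem] add [uuunp,zvtqc] -> 5 lines: gxsku ucol uuunp zvtqc wfn

Answer: gxsku
ucol
uuunp
zvtqc
wfn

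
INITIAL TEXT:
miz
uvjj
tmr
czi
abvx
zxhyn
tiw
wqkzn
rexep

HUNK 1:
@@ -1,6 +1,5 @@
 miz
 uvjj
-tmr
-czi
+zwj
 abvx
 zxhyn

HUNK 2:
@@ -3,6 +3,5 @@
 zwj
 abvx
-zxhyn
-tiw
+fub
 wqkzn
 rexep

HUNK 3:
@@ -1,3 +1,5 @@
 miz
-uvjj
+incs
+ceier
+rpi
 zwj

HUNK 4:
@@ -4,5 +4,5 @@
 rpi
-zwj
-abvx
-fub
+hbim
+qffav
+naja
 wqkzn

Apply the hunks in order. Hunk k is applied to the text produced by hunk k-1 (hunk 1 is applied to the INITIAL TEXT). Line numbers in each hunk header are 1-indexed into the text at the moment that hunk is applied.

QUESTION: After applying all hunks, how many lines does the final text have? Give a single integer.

Hunk 1: at line 1 remove [tmr,czi] add [zwj] -> 8 lines: miz uvjj zwj abvx zxhyn tiw wqkzn rexep
Hunk 2: at line 3 remove [zxhyn,tiw] add [fub] -> 7 lines: miz uvjj zwj abvx fub wqkzn rexep
Hunk 3: at line 1 remove [uvjj] add [incs,ceier,rpi] -> 9 lines: miz incs ceier rpi zwj abvx fub wqkzn rexep
Hunk 4: at line 4 remove [zwj,abvx,fub] add [hbim,qffav,naja] -> 9 lines: miz incs ceier rpi hbim qffav naja wqkzn rexep
Final line count: 9

Answer: 9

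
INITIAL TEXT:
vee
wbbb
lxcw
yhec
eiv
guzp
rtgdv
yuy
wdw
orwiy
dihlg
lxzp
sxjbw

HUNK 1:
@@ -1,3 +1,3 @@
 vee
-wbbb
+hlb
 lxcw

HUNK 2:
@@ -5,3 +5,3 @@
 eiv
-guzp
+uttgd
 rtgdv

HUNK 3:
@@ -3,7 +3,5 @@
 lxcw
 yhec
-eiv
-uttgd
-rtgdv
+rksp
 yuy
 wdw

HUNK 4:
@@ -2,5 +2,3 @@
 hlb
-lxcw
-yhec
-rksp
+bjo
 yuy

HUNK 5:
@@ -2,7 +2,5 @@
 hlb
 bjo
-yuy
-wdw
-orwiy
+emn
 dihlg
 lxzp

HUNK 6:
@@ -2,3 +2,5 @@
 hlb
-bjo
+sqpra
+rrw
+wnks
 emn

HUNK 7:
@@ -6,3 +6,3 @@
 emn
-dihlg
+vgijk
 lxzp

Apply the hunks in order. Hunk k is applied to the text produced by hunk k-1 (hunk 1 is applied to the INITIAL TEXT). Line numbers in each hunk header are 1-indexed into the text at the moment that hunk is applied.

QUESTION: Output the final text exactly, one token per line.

Hunk 1: at line 1 remove [wbbb] add [hlb] -> 13 lines: vee hlb lxcw yhec eiv guzp rtgdv yuy wdw orwiy dihlg lxzp sxjbw
Hunk 2: at line 5 remove [guzp] add [uttgd] -> 13 lines: vee hlb lxcw yhec eiv uttgd rtgdv yuy wdw orwiy dihlg lxzp sxjbw
Hunk 3: at line 3 remove [eiv,uttgd,rtgdv] add [rksp] -> 11 lines: vee hlb lxcw yhec rksp yuy wdw orwiy dihlg lxzp sxjbw
Hunk 4: at line 2 remove [lxcw,yhec,rksp] add [bjo] -> 9 lines: vee hlb bjo yuy wdw orwiy dihlg lxzp sxjbw
Hunk 5: at line 2 remove [yuy,wdw,orwiy] add [emn] -> 7 lines: vee hlb bjo emn dihlg lxzp sxjbw
Hunk 6: at line 2 remove [bjo] add [sqpra,rrw,wnks] -> 9 lines: vee hlb sqpra rrw wnks emn dihlg lxzp sxjbw
Hunk 7: at line 6 remove [dihlg] add [vgijk] -> 9 lines: vee hlb sqpra rrw wnks emn vgijk lxzp sxjbw

Answer: vee
hlb
sqpra
rrw
wnks
emn
vgijk
lxzp
sxjbw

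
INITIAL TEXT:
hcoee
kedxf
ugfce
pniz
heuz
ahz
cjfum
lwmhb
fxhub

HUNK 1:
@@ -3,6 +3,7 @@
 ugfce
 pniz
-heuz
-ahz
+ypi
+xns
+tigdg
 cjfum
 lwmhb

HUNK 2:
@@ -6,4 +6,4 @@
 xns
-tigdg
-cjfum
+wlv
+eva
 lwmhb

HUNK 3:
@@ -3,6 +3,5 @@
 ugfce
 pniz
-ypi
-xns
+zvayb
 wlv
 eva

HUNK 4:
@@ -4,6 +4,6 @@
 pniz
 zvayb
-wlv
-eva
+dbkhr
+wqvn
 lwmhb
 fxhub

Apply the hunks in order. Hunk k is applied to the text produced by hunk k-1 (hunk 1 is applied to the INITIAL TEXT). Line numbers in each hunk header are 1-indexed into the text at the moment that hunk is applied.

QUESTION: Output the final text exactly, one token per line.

Answer: hcoee
kedxf
ugfce
pniz
zvayb
dbkhr
wqvn
lwmhb
fxhub

Derivation:
Hunk 1: at line 3 remove [heuz,ahz] add [ypi,xns,tigdg] -> 10 lines: hcoee kedxf ugfce pniz ypi xns tigdg cjfum lwmhb fxhub
Hunk 2: at line 6 remove [tigdg,cjfum] add [wlv,eva] -> 10 lines: hcoee kedxf ugfce pniz ypi xns wlv eva lwmhb fxhub
Hunk 3: at line 3 remove [ypi,xns] add [zvayb] -> 9 lines: hcoee kedxf ugfce pniz zvayb wlv eva lwmhb fxhub
Hunk 4: at line 4 remove [wlv,eva] add [dbkhr,wqvn] -> 9 lines: hcoee kedxf ugfce pniz zvayb dbkhr wqvn lwmhb fxhub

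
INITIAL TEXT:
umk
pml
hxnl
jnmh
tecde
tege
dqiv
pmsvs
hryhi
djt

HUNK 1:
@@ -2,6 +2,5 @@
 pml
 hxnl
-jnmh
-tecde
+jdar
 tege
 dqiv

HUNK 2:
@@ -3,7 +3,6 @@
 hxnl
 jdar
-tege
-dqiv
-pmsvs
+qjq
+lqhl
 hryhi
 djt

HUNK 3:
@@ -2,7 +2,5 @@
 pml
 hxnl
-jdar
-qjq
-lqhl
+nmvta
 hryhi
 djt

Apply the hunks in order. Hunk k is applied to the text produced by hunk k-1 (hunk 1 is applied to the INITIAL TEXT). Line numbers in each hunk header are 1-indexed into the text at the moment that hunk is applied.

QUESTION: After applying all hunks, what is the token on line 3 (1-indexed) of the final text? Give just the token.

Hunk 1: at line 2 remove [jnmh,tecde] add [jdar] -> 9 lines: umk pml hxnl jdar tege dqiv pmsvs hryhi djt
Hunk 2: at line 3 remove [tege,dqiv,pmsvs] add [qjq,lqhl] -> 8 lines: umk pml hxnl jdar qjq lqhl hryhi djt
Hunk 3: at line 2 remove [jdar,qjq,lqhl] add [nmvta] -> 6 lines: umk pml hxnl nmvta hryhi djt
Final line 3: hxnl

Answer: hxnl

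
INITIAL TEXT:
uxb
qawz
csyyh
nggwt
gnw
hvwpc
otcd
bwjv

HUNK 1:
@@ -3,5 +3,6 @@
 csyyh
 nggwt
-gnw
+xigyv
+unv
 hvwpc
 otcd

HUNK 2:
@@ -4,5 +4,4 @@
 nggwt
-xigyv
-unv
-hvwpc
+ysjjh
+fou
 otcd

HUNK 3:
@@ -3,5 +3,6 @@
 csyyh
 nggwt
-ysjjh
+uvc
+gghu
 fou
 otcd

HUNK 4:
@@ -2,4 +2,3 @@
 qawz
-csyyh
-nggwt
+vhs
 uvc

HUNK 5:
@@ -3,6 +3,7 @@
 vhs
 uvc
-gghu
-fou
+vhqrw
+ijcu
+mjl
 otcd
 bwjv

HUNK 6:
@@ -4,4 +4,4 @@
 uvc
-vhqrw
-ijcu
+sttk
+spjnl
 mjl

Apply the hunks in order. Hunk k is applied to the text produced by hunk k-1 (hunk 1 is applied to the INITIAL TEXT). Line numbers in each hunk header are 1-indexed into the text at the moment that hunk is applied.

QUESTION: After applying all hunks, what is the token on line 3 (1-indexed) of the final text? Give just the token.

Answer: vhs

Derivation:
Hunk 1: at line 3 remove [gnw] add [xigyv,unv] -> 9 lines: uxb qawz csyyh nggwt xigyv unv hvwpc otcd bwjv
Hunk 2: at line 4 remove [xigyv,unv,hvwpc] add [ysjjh,fou] -> 8 lines: uxb qawz csyyh nggwt ysjjh fou otcd bwjv
Hunk 3: at line 3 remove [ysjjh] add [uvc,gghu] -> 9 lines: uxb qawz csyyh nggwt uvc gghu fou otcd bwjv
Hunk 4: at line 2 remove [csyyh,nggwt] add [vhs] -> 8 lines: uxb qawz vhs uvc gghu fou otcd bwjv
Hunk 5: at line 3 remove [gghu,fou] add [vhqrw,ijcu,mjl] -> 9 lines: uxb qawz vhs uvc vhqrw ijcu mjl otcd bwjv
Hunk 6: at line 4 remove [vhqrw,ijcu] add [sttk,spjnl] -> 9 lines: uxb qawz vhs uvc sttk spjnl mjl otcd bwjv
Final line 3: vhs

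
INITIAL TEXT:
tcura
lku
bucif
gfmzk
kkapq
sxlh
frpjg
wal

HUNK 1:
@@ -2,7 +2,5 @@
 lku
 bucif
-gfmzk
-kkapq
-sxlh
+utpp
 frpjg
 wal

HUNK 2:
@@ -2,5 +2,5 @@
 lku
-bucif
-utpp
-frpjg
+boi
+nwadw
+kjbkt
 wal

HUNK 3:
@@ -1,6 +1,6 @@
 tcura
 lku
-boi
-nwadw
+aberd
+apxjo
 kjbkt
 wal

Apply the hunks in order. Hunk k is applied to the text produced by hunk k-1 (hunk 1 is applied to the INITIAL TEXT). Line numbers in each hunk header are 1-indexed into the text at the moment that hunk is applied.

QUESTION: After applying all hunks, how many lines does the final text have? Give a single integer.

Answer: 6

Derivation:
Hunk 1: at line 2 remove [gfmzk,kkapq,sxlh] add [utpp] -> 6 lines: tcura lku bucif utpp frpjg wal
Hunk 2: at line 2 remove [bucif,utpp,frpjg] add [boi,nwadw,kjbkt] -> 6 lines: tcura lku boi nwadw kjbkt wal
Hunk 3: at line 1 remove [boi,nwadw] add [aberd,apxjo] -> 6 lines: tcura lku aberd apxjo kjbkt wal
Final line count: 6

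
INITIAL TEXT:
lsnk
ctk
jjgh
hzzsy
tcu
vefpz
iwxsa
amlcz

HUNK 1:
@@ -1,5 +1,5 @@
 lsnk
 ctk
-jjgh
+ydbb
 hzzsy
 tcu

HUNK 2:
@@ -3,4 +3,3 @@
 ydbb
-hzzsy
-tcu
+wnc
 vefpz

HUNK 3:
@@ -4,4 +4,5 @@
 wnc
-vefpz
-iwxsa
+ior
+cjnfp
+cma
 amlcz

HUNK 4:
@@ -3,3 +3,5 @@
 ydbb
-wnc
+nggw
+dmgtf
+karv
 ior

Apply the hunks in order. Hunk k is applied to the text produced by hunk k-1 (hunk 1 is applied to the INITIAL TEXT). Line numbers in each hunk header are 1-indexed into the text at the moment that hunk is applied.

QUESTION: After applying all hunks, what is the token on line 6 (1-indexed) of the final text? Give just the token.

Hunk 1: at line 1 remove [jjgh] add [ydbb] -> 8 lines: lsnk ctk ydbb hzzsy tcu vefpz iwxsa amlcz
Hunk 2: at line 3 remove [hzzsy,tcu] add [wnc] -> 7 lines: lsnk ctk ydbb wnc vefpz iwxsa amlcz
Hunk 3: at line 4 remove [vefpz,iwxsa] add [ior,cjnfp,cma] -> 8 lines: lsnk ctk ydbb wnc ior cjnfp cma amlcz
Hunk 4: at line 3 remove [wnc] add [nggw,dmgtf,karv] -> 10 lines: lsnk ctk ydbb nggw dmgtf karv ior cjnfp cma amlcz
Final line 6: karv

Answer: karv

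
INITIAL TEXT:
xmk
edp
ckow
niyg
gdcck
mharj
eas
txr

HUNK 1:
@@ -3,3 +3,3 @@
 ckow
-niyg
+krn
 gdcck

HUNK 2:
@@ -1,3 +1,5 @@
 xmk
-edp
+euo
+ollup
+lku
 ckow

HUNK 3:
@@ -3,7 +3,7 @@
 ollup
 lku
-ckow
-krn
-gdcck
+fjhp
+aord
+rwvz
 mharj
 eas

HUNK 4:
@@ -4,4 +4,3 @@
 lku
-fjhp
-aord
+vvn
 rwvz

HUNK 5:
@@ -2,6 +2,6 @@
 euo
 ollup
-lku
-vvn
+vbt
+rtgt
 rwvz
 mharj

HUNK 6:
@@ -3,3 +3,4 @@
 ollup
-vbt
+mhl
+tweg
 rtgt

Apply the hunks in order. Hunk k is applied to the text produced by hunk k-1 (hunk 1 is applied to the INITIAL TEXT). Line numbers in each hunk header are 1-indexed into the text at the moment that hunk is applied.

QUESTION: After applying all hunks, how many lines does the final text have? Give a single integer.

Hunk 1: at line 3 remove [niyg] add [krn] -> 8 lines: xmk edp ckow krn gdcck mharj eas txr
Hunk 2: at line 1 remove [edp] add [euo,ollup,lku] -> 10 lines: xmk euo ollup lku ckow krn gdcck mharj eas txr
Hunk 3: at line 3 remove [ckow,krn,gdcck] add [fjhp,aord,rwvz] -> 10 lines: xmk euo ollup lku fjhp aord rwvz mharj eas txr
Hunk 4: at line 4 remove [fjhp,aord] add [vvn] -> 9 lines: xmk euo ollup lku vvn rwvz mharj eas txr
Hunk 5: at line 2 remove [lku,vvn] add [vbt,rtgt] -> 9 lines: xmk euo ollup vbt rtgt rwvz mharj eas txr
Hunk 6: at line 3 remove [vbt] add [mhl,tweg] -> 10 lines: xmk euo ollup mhl tweg rtgt rwvz mharj eas txr
Final line count: 10

Answer: 10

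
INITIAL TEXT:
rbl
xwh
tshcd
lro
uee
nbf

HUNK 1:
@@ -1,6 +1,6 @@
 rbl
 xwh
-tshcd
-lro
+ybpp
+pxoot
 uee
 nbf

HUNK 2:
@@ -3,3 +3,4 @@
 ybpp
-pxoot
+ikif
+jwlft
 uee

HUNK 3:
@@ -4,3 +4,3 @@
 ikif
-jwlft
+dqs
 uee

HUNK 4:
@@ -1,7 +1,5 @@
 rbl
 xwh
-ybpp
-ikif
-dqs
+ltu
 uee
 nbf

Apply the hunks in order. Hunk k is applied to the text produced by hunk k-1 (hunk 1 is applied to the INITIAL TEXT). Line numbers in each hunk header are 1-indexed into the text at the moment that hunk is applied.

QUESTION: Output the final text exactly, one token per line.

Answer: rbl
xwh
ltu
uee
nbf

Derivation:
Hunk 1: at line 1 remove [tshcd,lro] add [ybpp,pxoot] -> 6 lines: rbl xwh ybpp pxoot uee nbf
Hunk 2: at line 3 remove [pxoot] add [ikif,jwlft] -> 7 lines: rbl xwh ybpp ikif jwlft uee nbf
Hunk 3: at line 4 remove [jwlft] add [dqs] -> 7 lines: rbl xwh ybpp ikif dqs uee nbf
Hunk 4: at line 1 remove [ybpp,ikif,dqs] add [ltu] -> 5 lines: rbl xwh ltu uee nbf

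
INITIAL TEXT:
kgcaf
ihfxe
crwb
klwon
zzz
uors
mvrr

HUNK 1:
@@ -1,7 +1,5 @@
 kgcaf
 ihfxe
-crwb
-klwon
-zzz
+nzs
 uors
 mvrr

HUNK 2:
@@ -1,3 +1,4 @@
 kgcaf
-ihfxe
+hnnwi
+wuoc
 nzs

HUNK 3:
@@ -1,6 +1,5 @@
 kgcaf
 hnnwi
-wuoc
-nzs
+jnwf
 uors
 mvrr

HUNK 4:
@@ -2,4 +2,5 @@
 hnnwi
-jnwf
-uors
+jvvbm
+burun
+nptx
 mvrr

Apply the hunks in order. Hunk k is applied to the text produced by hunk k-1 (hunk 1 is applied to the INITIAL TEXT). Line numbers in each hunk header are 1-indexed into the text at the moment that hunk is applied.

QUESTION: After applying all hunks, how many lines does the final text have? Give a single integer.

Answer: 6

Derivation:
Hunk 1: at line 1 remove [crwb,klwon,zzz] add [nzs] -> 5 lines: kgcaf ihfxe nzs uors mvrr
Hunk 2: at line 1 remove [ihfxe] add [hnnwi,wuoc] -> 6 lines: kgcaf hnnwi wuoc nzs uors mvrr
Hunk 3: at line 1 remove [wuoc,nzs] add [jnwf] -> 5 lines: kgcaf hnnwi jnwf uors mvrr
Hunk 4: at line 2 remove [jnwf,uors] add [jvvbm,burun,nptx] -> 6 lines: kgcaf hnnwi jvvbm burun nptx mvrr
Final line count: 6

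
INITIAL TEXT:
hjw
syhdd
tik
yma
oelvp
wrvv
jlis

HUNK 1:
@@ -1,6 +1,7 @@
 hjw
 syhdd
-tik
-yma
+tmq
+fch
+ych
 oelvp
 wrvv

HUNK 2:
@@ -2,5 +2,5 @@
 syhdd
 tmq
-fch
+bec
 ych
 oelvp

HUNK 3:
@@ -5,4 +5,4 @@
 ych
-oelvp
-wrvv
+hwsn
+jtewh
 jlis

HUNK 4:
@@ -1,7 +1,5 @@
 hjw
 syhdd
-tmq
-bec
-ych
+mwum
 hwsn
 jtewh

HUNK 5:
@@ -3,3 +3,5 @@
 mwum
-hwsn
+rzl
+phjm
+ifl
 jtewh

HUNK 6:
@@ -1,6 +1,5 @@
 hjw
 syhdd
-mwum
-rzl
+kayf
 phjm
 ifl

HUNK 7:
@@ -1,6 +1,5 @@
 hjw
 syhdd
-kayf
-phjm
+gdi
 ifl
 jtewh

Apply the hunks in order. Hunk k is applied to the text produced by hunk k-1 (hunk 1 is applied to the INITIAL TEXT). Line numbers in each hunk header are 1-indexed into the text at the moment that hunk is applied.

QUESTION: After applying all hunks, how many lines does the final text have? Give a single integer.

Answer: 6

Derivation:
Hunk 1: at line 1 remove [tik,yma] add [tmq,fch,ych] -> 8 lines: hjw syhdd tmq fch ych oelvp wrvv jlis
Hunk 2: at line 2 remove [fch] add [bec] -> 8 lines: hjw syhdd tmq bec ych oelvp wrvv jlis
Hunk 3: at line 5 remove [oelvp,wrvv] add [hwsn,jtewh] -> 8 lines: hjw syhdd tmq bec ych hwsn jtewh jlis
Hunk 4: at line 1 remove [tmq,bec,ych] add [mwum] -> 6 lines: hjw syhdd mwum hwsn jtewh jlis
Hunk 5: at line 3 remove [hwsn] add [rzl,phjm,ifl] -> 8 lines: hjw syhdd mwum rzl phjm ifl jtewh jlis
Hunk 6: at line 1 remove [mwum,rzl] add [kayf] -> 7 lines: hjw syhdd kayf phjm ifl jtewh jlis
Hunk 7: at line 1 remove [kayf,phjm] add [gdi] -> 6 lines: hjw syhdd gdi ifl jtewh jlis
Final line count: 6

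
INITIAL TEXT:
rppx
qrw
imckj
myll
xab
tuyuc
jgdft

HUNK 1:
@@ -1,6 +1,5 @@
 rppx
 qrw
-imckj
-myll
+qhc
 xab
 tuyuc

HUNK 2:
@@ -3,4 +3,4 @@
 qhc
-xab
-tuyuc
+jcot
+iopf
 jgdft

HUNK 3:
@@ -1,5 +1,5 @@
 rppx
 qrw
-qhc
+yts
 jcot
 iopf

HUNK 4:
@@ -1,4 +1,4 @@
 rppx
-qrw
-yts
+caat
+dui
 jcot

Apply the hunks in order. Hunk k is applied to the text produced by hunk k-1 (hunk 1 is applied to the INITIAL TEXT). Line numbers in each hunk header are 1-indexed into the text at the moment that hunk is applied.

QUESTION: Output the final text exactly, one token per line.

Answer: rppx
caat
dui
jcot
iopf
jgdft

Derivation:
Hunk 1: at line 1 remove [imckj,myll] add [qhc] -> 6 lines: rppx qrw qhc xab tuyuc jgdft
Hunk 2: at line 3 remove [xab,tuyuc] add [jcot,iopf] -> 6 lines: rppx qrw qhc jcot iopf jgdft
Hunk 3: at line 1 remove [qhc] add [yts] -> 6 lines: rppx qrw yts jcot iopf jgdft
Hunk 4: at line 1 remove [qrw,yts] add [caat,dui] -> 6 lines: rppx caat dui jcot iopf jgdft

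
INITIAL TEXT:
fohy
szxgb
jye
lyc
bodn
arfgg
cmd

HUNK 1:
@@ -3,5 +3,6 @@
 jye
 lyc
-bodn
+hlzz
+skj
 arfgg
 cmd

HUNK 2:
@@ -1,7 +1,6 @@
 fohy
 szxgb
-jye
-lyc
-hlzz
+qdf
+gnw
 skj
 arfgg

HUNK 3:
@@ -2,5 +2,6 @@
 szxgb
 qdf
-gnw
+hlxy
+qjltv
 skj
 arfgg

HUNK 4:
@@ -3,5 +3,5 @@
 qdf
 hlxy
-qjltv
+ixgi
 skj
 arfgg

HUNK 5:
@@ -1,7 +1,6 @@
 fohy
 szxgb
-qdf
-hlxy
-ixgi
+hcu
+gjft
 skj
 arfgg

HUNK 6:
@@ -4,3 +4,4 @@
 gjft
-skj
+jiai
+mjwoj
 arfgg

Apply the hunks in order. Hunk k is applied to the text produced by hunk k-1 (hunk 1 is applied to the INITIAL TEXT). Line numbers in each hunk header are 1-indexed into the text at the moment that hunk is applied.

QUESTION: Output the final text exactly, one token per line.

Answer: fohy
szxgb
hcu
gjft
jiai
mjwoj
arfgg
cmd

Derivation:
Hunk 1: at line 3 remove [bodn] add [hlzz,skj] -> 8 lines: fohy szxgb jye lyc hlzz skj arfgg cmd
Hunk 2: at line 1 remove [jye,lyc,hlzz] add [qdf,gnw] -> 7 lines: fohy szxgb qdf gnw skj arfgg cmd
Hunk 3: at line 2 remove [gnw] add [hlxy,qjltv] -> 8 lines: fohy szxgb qdf hlxy qjltv skj arfgg cmd
Hunk 4: at line 3 remove [qjltv] add [ixgi] -> 8 lines: fohy szxgb qdf hlxy ixgi skj arfgg cmd
Hunk 5: at line 1 remove [qdf,hlxy,ixgi] add [hcu,gjft] -> 7 lines: fohy szxgb hcu gjft skj arfgg cmd
Hunk 6: at line 4 remove [skj] add [jiai,mjwoj] -> 8 lines: fohy szxgb hcu gjft jiai mjwoj arfgg cmd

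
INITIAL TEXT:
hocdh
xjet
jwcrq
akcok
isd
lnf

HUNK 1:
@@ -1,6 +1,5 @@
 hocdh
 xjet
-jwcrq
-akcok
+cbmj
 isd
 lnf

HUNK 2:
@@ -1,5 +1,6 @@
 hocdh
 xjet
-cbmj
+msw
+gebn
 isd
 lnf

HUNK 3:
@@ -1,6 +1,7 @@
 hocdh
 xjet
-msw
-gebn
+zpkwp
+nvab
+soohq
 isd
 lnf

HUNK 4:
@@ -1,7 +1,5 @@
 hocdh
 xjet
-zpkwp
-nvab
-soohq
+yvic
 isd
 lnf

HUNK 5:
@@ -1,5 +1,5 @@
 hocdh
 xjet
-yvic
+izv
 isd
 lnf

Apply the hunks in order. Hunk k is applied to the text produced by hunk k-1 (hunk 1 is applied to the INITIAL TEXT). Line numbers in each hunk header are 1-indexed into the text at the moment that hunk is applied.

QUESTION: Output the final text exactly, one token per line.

Answer: hocdh
xjet
izv
isd
lnf

Derivation:
Hunk 1: at line 1 remove [jwcrq,akcok] add [cbmj] -> 5 lines: hocdh xjet cbmj isd lnf
Hunk 2: at line 1 remove [cbmj] add [msw,gebn] -> 6 lines: hocdh xjet msw gebn isd lnf
Hunk 3: at line 1 remove [msw,gebn] add [zpkwp,nvab,soohq] -> 7 lines: hocdh xjet zpkwp nvab soohq isd lnf
Hunk 4: at line 1 remove [zpkwp,nvab,soohq] add [yvic] -> 5 lines: hocdh xjet yvic isd lnf
Hunk 5: at line 1 remove [yvic] add [izv] -> 5 lines: hocdh xjet izv isd lnf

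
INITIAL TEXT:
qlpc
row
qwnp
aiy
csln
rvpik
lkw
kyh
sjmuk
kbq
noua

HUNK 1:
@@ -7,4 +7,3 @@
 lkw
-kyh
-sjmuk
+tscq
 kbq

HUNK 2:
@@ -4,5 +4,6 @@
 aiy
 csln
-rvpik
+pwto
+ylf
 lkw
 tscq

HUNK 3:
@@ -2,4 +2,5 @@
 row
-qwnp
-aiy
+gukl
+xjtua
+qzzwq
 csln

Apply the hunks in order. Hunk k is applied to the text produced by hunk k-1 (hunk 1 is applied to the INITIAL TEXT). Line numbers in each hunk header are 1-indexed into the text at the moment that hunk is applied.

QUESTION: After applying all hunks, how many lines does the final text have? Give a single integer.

Answer: 12

Derivation:
Hunk 1: at line 7 remove [kyh,sjmuk] add [tscq] -> 10 lines: qlpc row qwnp aiy csln rvpik lkw tscq kbq noua
Hunk 2: at line 4 remove [rvpik] add [pwto,ylf] -> 11 lines: qlpc row qwnp aiy csln pwto ylf lkw tscq kbq noua
Hunk 3: at line 2 remove [qwnp,aiy] add [gukl,xjtua,qzzwq] -> 12 lines: qlpc row gukl xjtua qzzwq csln pwto ylf lkw tscq kbq noua
Final line count: 12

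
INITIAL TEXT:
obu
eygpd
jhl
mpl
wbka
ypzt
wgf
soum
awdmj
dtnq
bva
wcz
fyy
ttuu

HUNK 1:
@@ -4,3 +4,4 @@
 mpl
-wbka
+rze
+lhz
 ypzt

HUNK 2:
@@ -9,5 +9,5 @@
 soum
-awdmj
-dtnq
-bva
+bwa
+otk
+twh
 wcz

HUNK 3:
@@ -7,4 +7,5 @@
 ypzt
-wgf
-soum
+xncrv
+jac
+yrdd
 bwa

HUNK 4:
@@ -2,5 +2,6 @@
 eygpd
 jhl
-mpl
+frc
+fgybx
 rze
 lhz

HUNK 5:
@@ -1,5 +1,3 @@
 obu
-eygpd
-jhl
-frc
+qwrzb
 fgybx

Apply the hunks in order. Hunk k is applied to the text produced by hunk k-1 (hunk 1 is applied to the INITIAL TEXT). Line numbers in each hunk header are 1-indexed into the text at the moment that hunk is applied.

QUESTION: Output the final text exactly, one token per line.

Answer: obu
qwrzb
fgybx
rze
lhz
ypzt
xncrv
jac
yrdd
bwa
otk
twh
wcz
fyy
ttuu

Derivation:
Hunk 1: at line 4 remove [wbka] add [rze,lhz] -> 15 lines: obu eygpd jhl mpl rze lhz ypzt wgf soum awdmj dtnq bva wcz fyy ttuu
Hunk 2: at line 9 remove [awdmj,dtnq,bva] add [bwa,otk,twh] -> 15 lines: obu eygpd jhl mpl rze lhz ypzt wgf soum bwa otk twh wcz fyy ttuu
Hunk 3: at line 7 remove [wgf,soum] add [xncrv,jac,yrdd] -> 16 lines: obu eygpd jhl mpl rze lhz ypzt xncrv jac yrdd bwa otk twh wcz fyy ttuu
Hunk 4: at line 2 remove [mpl] add [frc,fgybx] -> 17 lines: obu eygpd jhl frc fgybx rze lhz ypzt xncrv jac yrdd bwa otk twh wcz fyy ttuu
Hunk 5: at line 1 remove [eygpd,jhl,frc] add [qwrzb] -> 15 lines: obu qwrzb fgybx rze lhz ypzt xncrv jac yrdd bwa otk twh wcz fyy ttuu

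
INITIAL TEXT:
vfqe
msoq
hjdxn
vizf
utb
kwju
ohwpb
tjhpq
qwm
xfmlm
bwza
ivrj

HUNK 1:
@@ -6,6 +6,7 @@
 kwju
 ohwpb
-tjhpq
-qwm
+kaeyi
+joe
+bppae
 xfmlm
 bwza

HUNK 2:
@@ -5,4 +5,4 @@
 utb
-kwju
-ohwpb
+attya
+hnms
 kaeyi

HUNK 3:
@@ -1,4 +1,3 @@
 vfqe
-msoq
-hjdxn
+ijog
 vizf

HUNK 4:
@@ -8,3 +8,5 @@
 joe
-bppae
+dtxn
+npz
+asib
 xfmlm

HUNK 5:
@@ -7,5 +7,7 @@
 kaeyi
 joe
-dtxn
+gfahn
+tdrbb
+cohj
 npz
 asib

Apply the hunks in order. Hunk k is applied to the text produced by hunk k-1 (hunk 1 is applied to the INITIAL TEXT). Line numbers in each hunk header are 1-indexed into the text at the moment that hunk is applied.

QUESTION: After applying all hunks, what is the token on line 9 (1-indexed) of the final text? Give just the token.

Hunk 1: at line 6 remove [tjhpq,qwm] add [kaeyi,joe,bppae] -> 13 lines: vfqe msoq hjdxn vizf utb kwju ohwpb kaeyi joe bppae xfmlm bwza ivrj
Hunk 2: at line 5 remove [kwju,ohwpb] add [attya,hnms] -> 13 lines: vfqe msoq hjdxn vizf utb attya hnms kaeyi joe bppae xfmlm bwza ivrj
Hunk 3: at line 1 remove [msoq,hjdxn] add [ijog] -> 12 lines: vfqe ijog vizf utb attya hnms kaeyi joe bppae xfmlm bwza ivrj
Hunk 4: at line 8 remove [bppae] add [dtxn,npz,asib] -> 14 lines: vfqe ijog vizf utb attya hnms kaeyi joe dtxn npz asib xfmlm bwza ivrj
Hunk 5: at line 7 remove [dtxn] add [gfahn,tdrbb,cohj] -> 16 lines: vfqe ijog vizf utb attya hnms kaeyi joe gfahn tdrbb cohj npz asib xfmlm bwza ivrj
Final line 9: gfahn

Answer: gfahn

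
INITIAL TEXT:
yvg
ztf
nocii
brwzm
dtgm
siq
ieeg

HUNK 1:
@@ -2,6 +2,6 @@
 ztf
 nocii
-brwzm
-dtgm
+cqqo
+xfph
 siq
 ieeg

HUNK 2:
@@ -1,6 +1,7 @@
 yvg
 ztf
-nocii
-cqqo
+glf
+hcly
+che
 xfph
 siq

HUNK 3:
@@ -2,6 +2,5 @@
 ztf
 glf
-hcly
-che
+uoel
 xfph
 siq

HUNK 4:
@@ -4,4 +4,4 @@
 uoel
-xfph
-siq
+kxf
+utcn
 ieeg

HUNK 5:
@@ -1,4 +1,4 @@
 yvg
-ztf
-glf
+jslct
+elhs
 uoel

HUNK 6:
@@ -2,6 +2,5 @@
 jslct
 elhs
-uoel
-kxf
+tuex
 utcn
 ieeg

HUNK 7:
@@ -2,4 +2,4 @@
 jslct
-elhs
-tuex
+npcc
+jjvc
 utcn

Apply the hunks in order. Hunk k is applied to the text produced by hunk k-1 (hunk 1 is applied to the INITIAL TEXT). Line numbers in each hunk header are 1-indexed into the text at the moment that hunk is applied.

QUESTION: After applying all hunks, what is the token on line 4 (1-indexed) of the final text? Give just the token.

Answer: jjvc

Derivation:
Hunk 1: at line 2 remove [brwzm,dtgm] add [cqqo,xfph] -> 7 lines: yvg ztf nocii cqqo xfph siq ieeg
Hunk 2: at line 1 remove [nocii,cqqo] add [glf,hcly,che] -> 8 lines: yvg ztf glf hcly che xfph siq ieeg
Hunk 3: at line 2 remove [hcly,che] add [uoel] -> 7 lines: yvg ztf glf uoel xfph siq ieeg
Hunk 4: at line 4 remove [xfph,siq] add [kxf,utcn] -> 7 lines: yvg ztf glf uoel kxf utcn ieeg
Hunk 5: at line 1 remove [ztf,glf] add [jslct,elhs] -> 7 lines: yvg jslct elhs uoel kxf utcn ieeg
Hunk 6: at line 2 remove [uoel,kxf] add [tuex] -> 6 lines: yvg jslct elhs tuex utcn ieeg
Hunk 7: at line 2 remove [elhs,tuex] add [npcc,jjvc] -> 6 lines: yvg jslct npcc jjvc utcn ieeg
Final line 4: jjvc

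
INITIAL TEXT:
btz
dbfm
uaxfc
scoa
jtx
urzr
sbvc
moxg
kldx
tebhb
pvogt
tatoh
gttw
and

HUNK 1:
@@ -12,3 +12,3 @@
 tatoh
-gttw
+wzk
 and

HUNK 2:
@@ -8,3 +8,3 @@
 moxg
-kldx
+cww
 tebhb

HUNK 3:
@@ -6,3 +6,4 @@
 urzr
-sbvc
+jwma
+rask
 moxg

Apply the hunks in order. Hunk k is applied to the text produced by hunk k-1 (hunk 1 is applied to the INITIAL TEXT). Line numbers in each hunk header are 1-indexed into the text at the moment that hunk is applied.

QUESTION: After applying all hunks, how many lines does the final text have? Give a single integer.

Hunk 1: at line 12 remove [gttw] add [wzk] -> 14 lines: btz dbfm uaxfc scoa jtx urzr sbvc moxg kldx tebhb pvogt tatoh wzk and
Hunk 2: at line 8 remove [kldx] add [cww] -> 14 lines: btz dbfm uaxfc scoa jtx urzr sbvc moxg cww tebhb pvogt tatoh wzk and
Hunk 3: at line 6 remove [sbvc] add [jwma,rask] -> 15 lines: btz dbfm uaxfc scoa jtx urzr jwma rask moxg cww tebhb pvogt tatoh wzk and
Final line count: 15

Answer: 15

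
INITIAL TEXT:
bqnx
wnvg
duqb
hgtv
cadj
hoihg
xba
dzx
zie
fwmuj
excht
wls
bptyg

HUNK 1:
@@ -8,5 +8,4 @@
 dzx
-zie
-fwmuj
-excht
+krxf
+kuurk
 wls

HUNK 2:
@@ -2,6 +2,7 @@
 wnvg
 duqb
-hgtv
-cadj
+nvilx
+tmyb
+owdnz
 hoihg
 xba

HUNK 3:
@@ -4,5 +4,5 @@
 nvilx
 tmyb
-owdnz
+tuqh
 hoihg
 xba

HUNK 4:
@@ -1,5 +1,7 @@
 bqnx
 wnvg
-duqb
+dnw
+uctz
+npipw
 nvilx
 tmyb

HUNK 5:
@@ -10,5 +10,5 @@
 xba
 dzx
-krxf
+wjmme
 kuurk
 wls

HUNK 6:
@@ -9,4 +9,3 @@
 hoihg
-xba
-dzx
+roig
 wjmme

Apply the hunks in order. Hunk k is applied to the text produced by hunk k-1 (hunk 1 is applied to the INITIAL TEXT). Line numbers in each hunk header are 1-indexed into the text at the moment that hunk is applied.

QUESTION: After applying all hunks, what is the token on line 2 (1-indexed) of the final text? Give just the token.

Answer: wnvg

Derivation:
Hunk 1: at line 8 remove [zie,fwmuj,excht] add [krxf,kuurk] -> 12 lines: bqnx wnvg duqb hgtv cadj hoihg xba dzx krxf kuurk wls bptyg
Hunk 2: at line 2 remove [hgtv,cadj] add [nvilx,tmyb,owdnz] -> 13 lines: bqnx wnvg duqb nvilx tmyb owdnz hoihg xba dzx krxf kuurk wls bptyg
Hunk 3: at line 4 remove [owdnz] add [tuqh] -> 13 lines: bqnx wnvg duqb nvilx tmyb tuqh hoihg xba dzx krxf kuurk wls bptyg
Hunk 4: at line 1 remove [duqb] add [dnw,uctz,npipw] -> 15 lines: bqnx wnvg dnw uctz npipw nvilx tmyb tuqh hoihg xba dzx krxf kuurk wls bptyg
Hunk 5: at line 10 remove [krxf] add [wjmme] -> 15 lines: bqnx wnvg dnw uctz npipw nvilx tmyb tuqh hoihg xba dzx wjmme kuurk wls bptyg
Hunk 6: at line 9 remove [xba,dzx] add [roig] -> 14 lines: bqnx wnvg dnw uctz npipw nvilx tmyb tuqh hoihg roig wjmme kuurk wls bptyg
Final line 2: wnvg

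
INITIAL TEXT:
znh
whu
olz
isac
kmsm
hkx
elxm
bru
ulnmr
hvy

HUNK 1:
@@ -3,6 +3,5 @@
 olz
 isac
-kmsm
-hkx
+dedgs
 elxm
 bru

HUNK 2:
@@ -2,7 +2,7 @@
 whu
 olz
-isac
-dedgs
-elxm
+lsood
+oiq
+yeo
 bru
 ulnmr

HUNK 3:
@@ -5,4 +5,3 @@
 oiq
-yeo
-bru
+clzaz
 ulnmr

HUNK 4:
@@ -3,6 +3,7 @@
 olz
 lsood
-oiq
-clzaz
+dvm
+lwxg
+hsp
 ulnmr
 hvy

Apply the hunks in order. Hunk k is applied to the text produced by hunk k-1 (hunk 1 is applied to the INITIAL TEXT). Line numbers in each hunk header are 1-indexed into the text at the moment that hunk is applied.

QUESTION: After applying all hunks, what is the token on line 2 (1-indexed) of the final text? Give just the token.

Hunk 1: at line 3 remove [kmsm,hkx] add [dedgs] -> 9 lines: znh whu olz isac dedgs elxm bru ulnmr hvy
Hunk 2: at line 2 remove [isac,dedgs,elxm] add [lsood,oiq,yeo] -> 9 lines: znh whu olz lsood oiq yeo bru ulnmr hvy
Hunk 3: at line 5 remove [yeo,bru] add [clzaz] -> 8 lines: znh whu olz lsood oiq clzaz ulnmr hvy
Hunk 4: at line 3 remove [oiq,clzaz] add [dvm,lwxg,hsp] -> 9 lines: znh whu olz lsood dvm lwxg hsp ulnmr hvy
Final line 2: whu

Answer: whu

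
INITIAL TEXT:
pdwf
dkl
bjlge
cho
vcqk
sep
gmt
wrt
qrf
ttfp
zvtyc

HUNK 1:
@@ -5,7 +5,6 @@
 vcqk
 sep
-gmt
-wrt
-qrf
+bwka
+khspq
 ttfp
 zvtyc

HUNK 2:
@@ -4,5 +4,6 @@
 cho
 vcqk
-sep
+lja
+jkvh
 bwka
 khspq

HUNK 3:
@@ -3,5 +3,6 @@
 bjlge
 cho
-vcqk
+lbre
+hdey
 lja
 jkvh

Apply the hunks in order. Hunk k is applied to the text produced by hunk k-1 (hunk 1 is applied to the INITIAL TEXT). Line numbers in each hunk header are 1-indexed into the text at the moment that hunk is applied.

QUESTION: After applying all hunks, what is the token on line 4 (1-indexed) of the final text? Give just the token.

Hunk 1: at line 5 remove [gmt,wrt,qrf] add [bwka,khspq] -> 10 lines: pdwf dkl bjlge cho vcqk sep bwka khspq ttfp zvtyc
Hunk 2: at line 4 remove [sep] add [lja,jkvh] -> 11 lines: pdwf dkl bjlge cho vcqk lja jkvh bwka khspq ttfp zvtyc
Hunk 3: at line 3 remove [vcqk] add [lbre,hdey] -> 12 lines: pdwf dkl bjlge cho lbre hdey lja jkvh bwka khspq ttfp zvtyc
Final line 4: cho

Answer: cho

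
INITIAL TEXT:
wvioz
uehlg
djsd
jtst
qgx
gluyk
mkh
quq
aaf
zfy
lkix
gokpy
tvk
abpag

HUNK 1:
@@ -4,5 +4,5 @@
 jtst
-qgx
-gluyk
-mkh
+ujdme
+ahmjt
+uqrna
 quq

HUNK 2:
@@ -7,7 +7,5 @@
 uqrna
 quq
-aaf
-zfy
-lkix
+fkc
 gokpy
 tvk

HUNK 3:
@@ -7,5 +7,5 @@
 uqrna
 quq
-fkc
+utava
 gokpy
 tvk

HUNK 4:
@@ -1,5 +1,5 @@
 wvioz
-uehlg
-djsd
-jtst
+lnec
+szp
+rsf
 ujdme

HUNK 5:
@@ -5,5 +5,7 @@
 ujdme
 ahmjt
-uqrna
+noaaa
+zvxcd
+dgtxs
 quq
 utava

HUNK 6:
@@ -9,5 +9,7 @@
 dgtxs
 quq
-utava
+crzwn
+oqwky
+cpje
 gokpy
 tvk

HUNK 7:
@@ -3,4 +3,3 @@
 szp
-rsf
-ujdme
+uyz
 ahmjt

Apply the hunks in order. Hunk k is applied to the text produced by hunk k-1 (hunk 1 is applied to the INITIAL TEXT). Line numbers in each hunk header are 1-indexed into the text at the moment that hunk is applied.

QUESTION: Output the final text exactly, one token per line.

Hunk 1: at line 4 remove [qgx,gluyk,mkh] add [ujdme,ahmjt,uqrna] -> 14 lines: wvioz uehlg djsd jtst ujdme ahmjt uqrna quq aaf zfy lkix gokpy tvk abpag
Hunk 2: at line 7 remove [aaf,zfy,lkix] add [fkc] -> 12 lines: wvioz uehlg djsd jtst ujdme ahmjt uqrna quq fkc gokpy tvk abpag
Hunk 3: at line 7 remove [fkc] add [utava] -> 12 lines: wvioz uehlg djsd jtst ujdme ahmjt uqrna quq utava gokpy tvk abpag
Hunk 4: at line 1 remove [uehlg,djsd,jtst] add [lnec,szp,rsf] -> 12 lines: wvioz lnec szp rsf ujdme ahmjt uqrna quq utava gokpy tvk abpag
Hunk 5: at line 5 remove [uqrna] add [noaaa,zvxcd,dgtxs] -> 14 lines: wvioz lnec szp rsf ujdme ahmjt noaaa zvxcd dgtxs quq utava gokpy tvk abpag
Hunk 6: at line 9 remove [utava] add [crzwn,oqwky,cpje] -> 16 lines: wvioz lnec szp rsf ujdme ahmjt noaaa zvxcd dgtxs quq crzwn oqwky cpje gokpy tvk abpag
Hunk 7: at line 3 remove [rsf,ujdme] add [uyz] -> 15 lines: wvioz lnec szp uyz ahmjt noaaa zvxcd dgtxs quq crzwn oqwky cpje gokpy tvk abpag

Answer: wvioz
lnec
szp
uyz
ahmjt
noaaa
zvxcd
dgtxs
quq
crzwn
oqwky
cpje
gokpy
tvk
abpag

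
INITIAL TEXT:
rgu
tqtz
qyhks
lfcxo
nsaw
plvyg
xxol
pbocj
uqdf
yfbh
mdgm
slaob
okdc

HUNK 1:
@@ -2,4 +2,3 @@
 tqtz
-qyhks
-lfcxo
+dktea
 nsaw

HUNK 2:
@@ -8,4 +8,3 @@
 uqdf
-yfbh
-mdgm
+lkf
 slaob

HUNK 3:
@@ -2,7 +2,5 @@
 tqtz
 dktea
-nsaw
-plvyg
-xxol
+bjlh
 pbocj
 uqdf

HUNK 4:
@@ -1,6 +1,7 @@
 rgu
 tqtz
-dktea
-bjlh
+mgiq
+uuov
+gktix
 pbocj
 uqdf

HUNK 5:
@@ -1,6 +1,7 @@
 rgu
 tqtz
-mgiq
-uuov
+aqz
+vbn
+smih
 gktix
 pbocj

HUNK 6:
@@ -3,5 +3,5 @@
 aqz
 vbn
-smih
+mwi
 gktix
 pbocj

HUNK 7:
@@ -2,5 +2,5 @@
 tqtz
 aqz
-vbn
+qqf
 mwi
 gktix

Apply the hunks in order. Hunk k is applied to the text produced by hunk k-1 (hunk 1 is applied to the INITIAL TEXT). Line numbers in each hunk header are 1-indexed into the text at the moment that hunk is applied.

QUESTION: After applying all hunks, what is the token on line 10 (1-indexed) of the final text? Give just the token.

Answer: slaob

Derivation:
Hunk 1: at line 2 remove [qyhks,lfcxo] add [dktea] -> 12 lines: rgu tqtz dktea nsaw plvyg xxol pbocj uqdf yfbh mdgm slaob okdc
Hunk 2: at line 8 remove [yfbh,mdgm] add [lkf] -> 11 lines: rgu tqtz dktea nsaw plvyg xxol pbocj uqdf lkf slaob okdc
Hunk 3: at line 2 remove [nsaw,plvyg,xxol] add [bjlh] -> 9 lines: rgu tqtz dktea bjlh pbocj uqdf lkf slaob okdc
Hunk 4: at line 1 remove [dktea,bjlh] add [mgiq,uuov,gktix] -> 10 lines: rgu tqtz mgiq uuov gktix pbocj uqdf lkf slaob okdc
Hunk 5: at line 1 remove [mgiq,uuov] add [aqz,vbn,smih] -> 11 lines: rgu tqtz aqz vbn smih gktix pbocj uqdf lkf slaob okdc
Hunk 6: at line 3 remove [smih] add [mwi] -> 11 lines: rgu tqtz aqz vbn mwi gktix pbocj uqdf lkf slaob okdc
Hunk 7: at line 2 remove [vbn] add [qqf] -> 11 lines: rgu tqtz aqz qqf mwi gktix pbocj uqdf lkf slaob okdc
Final line 10: slaob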